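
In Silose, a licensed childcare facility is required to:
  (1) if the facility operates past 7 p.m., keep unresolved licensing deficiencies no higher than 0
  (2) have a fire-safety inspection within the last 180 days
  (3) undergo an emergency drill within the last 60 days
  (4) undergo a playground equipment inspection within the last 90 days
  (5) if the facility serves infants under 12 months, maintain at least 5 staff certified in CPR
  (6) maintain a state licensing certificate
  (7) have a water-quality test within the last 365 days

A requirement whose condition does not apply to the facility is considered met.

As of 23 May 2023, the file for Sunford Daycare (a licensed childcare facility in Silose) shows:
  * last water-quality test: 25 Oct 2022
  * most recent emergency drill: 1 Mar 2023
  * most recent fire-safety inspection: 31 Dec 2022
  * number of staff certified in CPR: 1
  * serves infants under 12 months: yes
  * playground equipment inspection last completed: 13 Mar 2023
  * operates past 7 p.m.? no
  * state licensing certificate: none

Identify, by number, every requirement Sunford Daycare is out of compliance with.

1. condition 'operates past 7 p.m.' does not hold → requirement n/a → met
2. fire-safety inspection 143 days ago vs limit 180 → met
3. emergency drill 83 days ago vs limit 60 → not met
4. playground equipment inspection 71 days ago vs limit 90 → met
5. condition 'serves infants under 12 months' holds; staff certified in CPR 1 < 5 → not met
6. state licensing certificate absent → not met
7. water-quality test 210 days ago vs limit 365 → met
Not met: 3, 5, 6

3, 5, 6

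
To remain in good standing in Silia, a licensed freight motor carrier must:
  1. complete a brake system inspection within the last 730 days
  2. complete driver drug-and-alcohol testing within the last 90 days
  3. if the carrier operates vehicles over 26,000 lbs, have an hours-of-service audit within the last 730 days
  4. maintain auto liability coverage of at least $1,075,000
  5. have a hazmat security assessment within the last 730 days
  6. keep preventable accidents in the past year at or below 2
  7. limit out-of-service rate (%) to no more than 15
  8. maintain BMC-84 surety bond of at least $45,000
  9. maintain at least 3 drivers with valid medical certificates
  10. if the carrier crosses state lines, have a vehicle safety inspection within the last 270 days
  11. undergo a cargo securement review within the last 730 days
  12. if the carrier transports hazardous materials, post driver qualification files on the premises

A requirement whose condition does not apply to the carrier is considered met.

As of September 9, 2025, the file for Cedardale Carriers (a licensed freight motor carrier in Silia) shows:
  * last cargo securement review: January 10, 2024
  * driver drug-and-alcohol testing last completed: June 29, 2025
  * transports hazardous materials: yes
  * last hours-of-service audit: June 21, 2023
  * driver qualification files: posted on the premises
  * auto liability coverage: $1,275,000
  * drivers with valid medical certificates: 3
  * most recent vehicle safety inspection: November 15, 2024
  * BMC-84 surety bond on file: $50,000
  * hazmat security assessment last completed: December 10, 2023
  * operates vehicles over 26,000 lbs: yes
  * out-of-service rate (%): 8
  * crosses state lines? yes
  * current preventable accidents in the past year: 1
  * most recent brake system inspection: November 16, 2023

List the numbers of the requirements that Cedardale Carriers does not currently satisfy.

3, 10

1. brake system inspection 663 days ago vs limit 730 → met
2. driver drug-and-alcohol testing 72 days ago vs limit 90 → met
3. condition 'operates vehicles over 26,000 lbs' holds; hours-of-service audit 811 days ago vs limit 730 → not met
4. auto liability coverage $1,275,000 ≥ $1,075,000 → met
5. hazmat security assessment 639 days ago vs limit 730 → met
6. preventable accidents in the past year 1 ≤ 2 → met
7. out-of-service rate (%) 8 ≤ 15 → met
8. BMC-84 surety bond $50,000 ≥ $45,000 → met
9. drivers with valid medical certificates 3 ≥ 3 → met
10. condition 'crosses state lines' holds; vehicle safety inspection 298 days ago vs limit 270 → not met
11. cargo securement review 608 days ago vs limit 730 → met
12. condition 'transports hazardous materials' holds; driver qualification files present → met
Not met: 3, 10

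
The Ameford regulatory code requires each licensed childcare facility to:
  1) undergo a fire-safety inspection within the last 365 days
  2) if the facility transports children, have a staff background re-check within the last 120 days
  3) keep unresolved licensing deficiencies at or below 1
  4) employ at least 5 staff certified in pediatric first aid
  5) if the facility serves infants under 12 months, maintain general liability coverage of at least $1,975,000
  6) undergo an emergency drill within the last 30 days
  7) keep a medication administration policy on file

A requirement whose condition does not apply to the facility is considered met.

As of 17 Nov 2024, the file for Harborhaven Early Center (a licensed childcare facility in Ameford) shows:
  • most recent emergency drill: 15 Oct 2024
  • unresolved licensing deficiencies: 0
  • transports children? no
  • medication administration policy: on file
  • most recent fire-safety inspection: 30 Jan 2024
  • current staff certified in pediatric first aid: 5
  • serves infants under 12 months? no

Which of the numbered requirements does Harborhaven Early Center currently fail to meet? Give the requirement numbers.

6

1. fire-safety inspection 292 days ago vs limit 365 → met
2. condition 'transports children' does not hold → requirement n/a → met
3. unresolved licensing deficiencies 0 ≤ 1 → met
4. staff certified in pediatric first aid 5 ≥ 5 → met
5. condition 'serves infants under 12 months' does not hold → requirement n/a → met
6. emergency drill 33 days ago vs limit 30 → not met
7. medication administration policy present → met
Not met: 6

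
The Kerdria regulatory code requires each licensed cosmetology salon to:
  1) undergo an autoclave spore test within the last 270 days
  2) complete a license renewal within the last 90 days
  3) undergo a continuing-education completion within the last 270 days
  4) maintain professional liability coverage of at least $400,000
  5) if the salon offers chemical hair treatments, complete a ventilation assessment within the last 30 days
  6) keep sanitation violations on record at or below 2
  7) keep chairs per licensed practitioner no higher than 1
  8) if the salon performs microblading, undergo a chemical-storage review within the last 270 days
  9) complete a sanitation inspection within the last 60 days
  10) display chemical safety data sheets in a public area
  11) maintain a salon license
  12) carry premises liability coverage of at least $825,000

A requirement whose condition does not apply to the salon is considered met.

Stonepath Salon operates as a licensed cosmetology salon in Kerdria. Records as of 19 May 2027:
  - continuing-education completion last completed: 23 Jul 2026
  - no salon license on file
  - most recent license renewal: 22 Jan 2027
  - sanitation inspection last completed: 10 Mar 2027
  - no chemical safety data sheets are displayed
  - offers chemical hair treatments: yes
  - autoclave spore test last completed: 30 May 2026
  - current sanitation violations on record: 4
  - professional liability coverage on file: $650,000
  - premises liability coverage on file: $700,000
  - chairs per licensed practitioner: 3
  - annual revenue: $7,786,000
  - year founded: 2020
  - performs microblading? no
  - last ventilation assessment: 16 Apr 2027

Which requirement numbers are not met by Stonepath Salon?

1. autoclave spore test 354 days ago vs limit 270 → not met
2. license renewal 117 days ago vs limit 90 → not met
3. continuing-education completion 300 days ago vs limit 270 → not met
4. professional liability coverage $650,000 ≥ $400,000 → met
5. condition 'offers chemical hair treatments' holds; ventilation assessment 33 days ago vs limit 30 → not met
6. sanitation violations on record 4 > 2 → not met
7. chairs per licensed practitioner 3 > 1 → not met
8. condition 'performs microblading' does not hold → requirement n/a → met
9. sanitation inspection 70 days ago vs limit 60 → not met
10. chemical safety data sheets absent → not met
11. salon license absent → not met
12. premises liability coverage $700,000 < $825,000 → not met
Not met: 1, 2, 3, 5, 6, 7, 9, 10, 11, 12

1, 2, 3, 5, 6, 7, 9, 10, 11, 12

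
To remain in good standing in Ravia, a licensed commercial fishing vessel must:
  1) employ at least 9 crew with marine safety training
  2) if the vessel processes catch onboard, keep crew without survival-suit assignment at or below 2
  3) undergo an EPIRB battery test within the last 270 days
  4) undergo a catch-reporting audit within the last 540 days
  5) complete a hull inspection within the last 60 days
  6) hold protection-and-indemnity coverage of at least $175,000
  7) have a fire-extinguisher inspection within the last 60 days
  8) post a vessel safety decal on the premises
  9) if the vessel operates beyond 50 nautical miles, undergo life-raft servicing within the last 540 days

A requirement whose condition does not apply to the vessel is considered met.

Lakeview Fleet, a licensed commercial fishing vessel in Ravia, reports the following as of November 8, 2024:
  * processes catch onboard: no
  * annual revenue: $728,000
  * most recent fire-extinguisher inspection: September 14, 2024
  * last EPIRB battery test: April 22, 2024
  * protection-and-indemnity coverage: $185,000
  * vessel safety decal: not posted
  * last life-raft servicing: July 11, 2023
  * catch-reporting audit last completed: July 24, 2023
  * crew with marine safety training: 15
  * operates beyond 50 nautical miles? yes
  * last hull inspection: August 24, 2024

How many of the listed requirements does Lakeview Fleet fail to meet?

1. crew with marine safety training 15 ≥ 9 → met
2. condition 'processes catch onboard' does not hold → requirement n/a → met
3. EPIRB battery test 200 days ago vs limit 270 → met
4. catch-reporting audit 473 days ago vs limit 540 → met
5. hull inspection 76 days ago vs limit 60 → not met
6. protection-and-indemnity coverage $185,000 ≥ $175,000 → met
7. fire-extinguisher inspection 55 days ago vs limit 60 → met
8. vessel safety decal absent → not met
9. condition 'operates beyond 50 nautical miles' holds; life-raft servicing 486 days ago vs limit 540 → met
Not met: 2 of 9

2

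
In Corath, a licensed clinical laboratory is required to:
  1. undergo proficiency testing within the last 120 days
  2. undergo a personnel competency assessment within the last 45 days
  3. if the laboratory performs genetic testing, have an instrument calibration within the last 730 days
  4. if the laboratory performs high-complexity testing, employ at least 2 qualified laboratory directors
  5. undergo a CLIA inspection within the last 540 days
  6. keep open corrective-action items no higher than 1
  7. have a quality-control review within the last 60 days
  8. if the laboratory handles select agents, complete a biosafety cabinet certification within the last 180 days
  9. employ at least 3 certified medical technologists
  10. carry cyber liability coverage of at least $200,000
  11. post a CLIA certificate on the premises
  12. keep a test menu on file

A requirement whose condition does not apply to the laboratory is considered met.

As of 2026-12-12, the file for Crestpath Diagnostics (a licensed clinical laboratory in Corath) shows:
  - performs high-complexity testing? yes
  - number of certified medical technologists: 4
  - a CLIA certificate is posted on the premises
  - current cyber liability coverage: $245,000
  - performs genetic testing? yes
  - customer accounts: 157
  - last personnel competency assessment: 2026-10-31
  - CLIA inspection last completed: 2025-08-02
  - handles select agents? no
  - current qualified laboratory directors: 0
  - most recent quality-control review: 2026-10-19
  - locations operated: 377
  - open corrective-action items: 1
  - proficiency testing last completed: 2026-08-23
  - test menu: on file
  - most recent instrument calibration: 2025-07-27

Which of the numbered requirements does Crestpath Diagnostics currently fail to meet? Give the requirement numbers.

1. proficiency testing 111 days ago vs limit 120 → met
2. personnel competency assessment 42 days ago vs limit 45 → met
3. condition 'performs genetic testing' holds; instrument calibration 503 days ago vs limit 730 → met
4. condition 'performs high-complexity testing' holds; qualified laboratory directors 0 < 2 → not met
5. CLIA inspection 497 days ago vs limit 540 → met
6. open corrective-action items 1 ≤ 1 → met
7. quality-control review 54 days ago vs limit 60 → met
8. condition 'handles select agents' does not hold → requirement n/a → met
9. certified medical technologists 4 ≥ 3 → met
10. cyber liability coverage $245,000 ≥ $200,000 → met
11. CLIA certificate present → met
12. test menu present → met
Not met: 4

4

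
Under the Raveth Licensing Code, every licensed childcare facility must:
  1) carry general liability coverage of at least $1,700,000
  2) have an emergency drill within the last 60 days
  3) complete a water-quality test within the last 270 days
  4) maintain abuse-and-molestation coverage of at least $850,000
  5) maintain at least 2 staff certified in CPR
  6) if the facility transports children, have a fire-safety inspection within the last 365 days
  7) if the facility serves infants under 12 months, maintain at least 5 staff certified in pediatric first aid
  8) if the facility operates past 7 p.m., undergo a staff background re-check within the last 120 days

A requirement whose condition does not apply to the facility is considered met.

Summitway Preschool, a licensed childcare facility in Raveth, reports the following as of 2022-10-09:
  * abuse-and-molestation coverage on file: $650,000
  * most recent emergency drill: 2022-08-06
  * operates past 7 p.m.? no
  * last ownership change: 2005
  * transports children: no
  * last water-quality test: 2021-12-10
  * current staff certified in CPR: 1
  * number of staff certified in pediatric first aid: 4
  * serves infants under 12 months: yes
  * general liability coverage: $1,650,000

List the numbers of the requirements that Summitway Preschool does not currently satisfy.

1. general liability coverage $1,650,000 < $1,700,000 → not met
2. emergency drill 64 days ago vs limit 60 → not met
3. water-quality test 303 days ago vs limit 270 → not met
4. abuse-and-molestation coverage $650,000 < $850,000 → not met
5. staff certified in CPR 1 < 2 → not met
6. condition 'transports children' does not hold → requirement n/a → met
7. condition 'serves infants under 12 months' holds; staff certified in pediatric first aid 4 < 5 → not met
8. condition 'operates past 7 p.m.' does not hold → requirement n/a → met
Not met: 1, 2, 3, 4, 5, 7

1, 2, 3, 4, 5, 7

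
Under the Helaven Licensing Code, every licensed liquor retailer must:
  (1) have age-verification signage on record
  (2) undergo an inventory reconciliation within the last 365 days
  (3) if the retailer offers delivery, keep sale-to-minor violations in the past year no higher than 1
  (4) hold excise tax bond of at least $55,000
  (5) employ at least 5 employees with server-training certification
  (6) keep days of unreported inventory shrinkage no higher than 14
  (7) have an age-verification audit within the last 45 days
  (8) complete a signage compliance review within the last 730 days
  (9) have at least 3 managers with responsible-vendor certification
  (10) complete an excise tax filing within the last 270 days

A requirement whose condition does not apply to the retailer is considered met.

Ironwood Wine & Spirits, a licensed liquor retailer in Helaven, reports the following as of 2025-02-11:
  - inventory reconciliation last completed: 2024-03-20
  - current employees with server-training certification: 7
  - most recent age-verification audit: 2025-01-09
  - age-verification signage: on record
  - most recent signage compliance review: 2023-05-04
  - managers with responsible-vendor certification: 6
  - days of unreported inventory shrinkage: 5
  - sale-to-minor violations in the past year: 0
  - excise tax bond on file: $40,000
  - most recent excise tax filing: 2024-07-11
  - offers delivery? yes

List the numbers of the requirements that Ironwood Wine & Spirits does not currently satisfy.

1. age-verification signage present → met
2. inventory reconciliation 328 days ago vs limit 365 → met
3. condition 'offers delivery' holds; sale-to-minor violations in the past year 0 ≤ 1 → met
4. excise tax bond $40,000 < $55,000 → not met
5. employees with server-training certification 7 ≥ 5 → met
6. days of unreported inventory shrinkage 5 ≤ 14 → met
7. age-verification audit 33 days ago vs limit 45 → met
8. signage compliance review 649 days ago vs limit 730 → met
9. managers with responsible-vendor certification 6 ≥ 3 → met
10. excise tax filing 215 days ago vs limit 270 → met
Not met: 4

4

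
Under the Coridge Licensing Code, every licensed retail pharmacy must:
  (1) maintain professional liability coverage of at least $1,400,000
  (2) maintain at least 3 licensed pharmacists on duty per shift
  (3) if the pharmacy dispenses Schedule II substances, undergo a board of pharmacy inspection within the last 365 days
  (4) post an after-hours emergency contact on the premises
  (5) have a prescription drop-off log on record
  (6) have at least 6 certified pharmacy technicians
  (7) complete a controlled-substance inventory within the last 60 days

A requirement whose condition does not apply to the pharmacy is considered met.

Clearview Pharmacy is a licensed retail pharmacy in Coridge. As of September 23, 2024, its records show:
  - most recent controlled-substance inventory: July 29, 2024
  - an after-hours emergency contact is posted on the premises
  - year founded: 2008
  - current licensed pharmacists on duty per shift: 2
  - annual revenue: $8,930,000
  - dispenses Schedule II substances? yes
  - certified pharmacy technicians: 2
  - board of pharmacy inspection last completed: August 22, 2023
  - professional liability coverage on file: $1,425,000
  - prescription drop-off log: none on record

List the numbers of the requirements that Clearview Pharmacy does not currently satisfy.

1. professional liability coverage $1,425,000 ≥ $1,400,000 → met
2. licensed pharmacists on duty per shift 2 < 3 → not met
3. condition 'dispenses Schedule II substances' holds; board of pharmacy inspection 398 days ago vs limit 365 → not met
4. after-hours emergency contact present → met
5. prescription drop-off log absent → not met
6. certified pharmacy technicians 2 < 6 → not met
7. controlled-substance inventory 56 days ago vs limit 60 → met
Not met: 2, 3, 5, 6

2, 3, 5, 6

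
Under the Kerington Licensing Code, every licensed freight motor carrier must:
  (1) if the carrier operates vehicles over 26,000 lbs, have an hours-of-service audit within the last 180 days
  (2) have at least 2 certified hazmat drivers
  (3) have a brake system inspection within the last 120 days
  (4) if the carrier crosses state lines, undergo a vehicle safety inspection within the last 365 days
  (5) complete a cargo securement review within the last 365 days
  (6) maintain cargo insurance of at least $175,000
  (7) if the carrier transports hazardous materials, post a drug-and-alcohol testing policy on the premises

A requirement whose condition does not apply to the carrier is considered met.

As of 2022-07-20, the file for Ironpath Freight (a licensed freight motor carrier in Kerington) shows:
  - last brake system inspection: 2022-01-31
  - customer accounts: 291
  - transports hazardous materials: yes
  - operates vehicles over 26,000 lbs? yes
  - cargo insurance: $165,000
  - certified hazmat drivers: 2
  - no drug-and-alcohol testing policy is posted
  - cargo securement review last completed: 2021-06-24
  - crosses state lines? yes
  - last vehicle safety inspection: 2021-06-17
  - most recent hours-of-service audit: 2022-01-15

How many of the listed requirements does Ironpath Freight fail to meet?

1. condition 'operates vehicles over 26,000 lbs' holds; hours-of-service audit 186 days ago vs limit 180 → not met
2. certified hazmat drivers 2 ≥ 2 → met
3. brake system inspection 170 days ago vs limit 120 → not met
4. condition 'crosses state lines' holds; vehicle safety inspection 398 days ago vs limit 365 → not met
5. cargo securement review 391 days ago vs limit 365 → not met
6. cargo insurance $165,000 < $175,000 → not met
7. condition 'transports hazardous materials' holds; drug-and-alcohol testing policy absent → not met
Not met: 6 of 7

6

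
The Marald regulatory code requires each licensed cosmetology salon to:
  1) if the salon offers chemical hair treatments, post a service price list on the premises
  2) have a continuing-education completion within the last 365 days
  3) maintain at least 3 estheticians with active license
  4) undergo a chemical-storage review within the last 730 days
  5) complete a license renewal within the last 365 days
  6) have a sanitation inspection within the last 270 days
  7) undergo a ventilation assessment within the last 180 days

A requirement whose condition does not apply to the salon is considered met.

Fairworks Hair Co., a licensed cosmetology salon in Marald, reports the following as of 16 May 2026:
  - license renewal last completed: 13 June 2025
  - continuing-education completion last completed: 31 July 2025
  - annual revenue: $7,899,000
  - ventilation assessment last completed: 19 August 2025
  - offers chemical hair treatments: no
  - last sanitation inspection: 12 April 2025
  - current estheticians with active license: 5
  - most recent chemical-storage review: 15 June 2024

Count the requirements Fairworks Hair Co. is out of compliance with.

2

1. condition 'offers chemical hair treatments' does not hold → requirement n/a → met
2. continuing-education completion 289 days ago vs limit 365 → met
3. estheticians with active license 5 ≥ 3 → met
4. chemical-storage review 700 days ago vs limit 730 → met
5. license renewal 337 days ago vs limit 365 → met
6. sanitation inspection 399 days ago vs limit 270 → not met
7. ventilation assessment 270 days ago vs limit 180 → not met
Not met: 2 of 7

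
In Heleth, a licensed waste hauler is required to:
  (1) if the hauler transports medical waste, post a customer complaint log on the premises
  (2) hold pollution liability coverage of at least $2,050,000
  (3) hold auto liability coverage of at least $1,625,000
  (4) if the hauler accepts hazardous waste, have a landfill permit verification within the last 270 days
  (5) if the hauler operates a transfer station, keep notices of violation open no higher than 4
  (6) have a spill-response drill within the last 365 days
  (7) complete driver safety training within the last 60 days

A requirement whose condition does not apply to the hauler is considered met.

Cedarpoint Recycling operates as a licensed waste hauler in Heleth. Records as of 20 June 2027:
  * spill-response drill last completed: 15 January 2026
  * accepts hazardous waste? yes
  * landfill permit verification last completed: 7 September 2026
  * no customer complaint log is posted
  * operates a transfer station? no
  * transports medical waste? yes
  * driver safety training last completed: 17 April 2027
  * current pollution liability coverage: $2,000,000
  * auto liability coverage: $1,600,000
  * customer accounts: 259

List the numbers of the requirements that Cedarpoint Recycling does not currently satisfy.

1, 2, 3, 4, 6, 7

1. condition 'transports medical waste' holds; customer complaint log absent → not met
2. pollution liability coverage $2,000,000 < $2,050,000 → not met
3. auto liability coverage $1,600,000 < $1,625,000 → not met
4. condition 'accepts hazardous waste' holds; landfill permit verification 286 days ago vs limit 270 → not met
5. condition 'operates a transfer station' does not hold → requirement n/a → met
6. spill-response drill 521 days ago vs limit 365 → not met
7. driver safety training 64 days ago vs limit 60 → not met
Not met: 1, 2, 3, 4, 6, 7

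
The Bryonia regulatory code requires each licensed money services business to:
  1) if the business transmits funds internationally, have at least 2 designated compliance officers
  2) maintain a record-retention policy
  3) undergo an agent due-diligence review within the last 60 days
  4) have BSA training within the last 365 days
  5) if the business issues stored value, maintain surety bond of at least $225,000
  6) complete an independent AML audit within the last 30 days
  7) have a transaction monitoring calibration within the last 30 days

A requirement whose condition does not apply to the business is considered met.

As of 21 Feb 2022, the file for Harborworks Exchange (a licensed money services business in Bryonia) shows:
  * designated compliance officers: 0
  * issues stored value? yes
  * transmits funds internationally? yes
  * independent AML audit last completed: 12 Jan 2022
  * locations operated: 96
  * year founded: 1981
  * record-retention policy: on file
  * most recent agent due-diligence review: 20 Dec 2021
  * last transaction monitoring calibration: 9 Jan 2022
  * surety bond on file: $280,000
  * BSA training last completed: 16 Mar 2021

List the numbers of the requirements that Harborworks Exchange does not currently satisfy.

1, 3, 6, 7

1. condition 'transmits funds internationally' holds; designated compliance officers 0 < 2 → not met
2. record-retention policy present → met
3. agent due-diligence review 63 days ago vs limit 60 → not met
4. BSA training 342 days ago vs limit 365 → met
5. condition 'issues stored value' holds; surety bond $280,000 ≥ $225,000 → met
6. independent AML audit 40 days ago vs limit 30 → not met
7. transaction monitoring calibration 43 days ago vs limit 30 → not met
Not met: 1, 3, 6, 7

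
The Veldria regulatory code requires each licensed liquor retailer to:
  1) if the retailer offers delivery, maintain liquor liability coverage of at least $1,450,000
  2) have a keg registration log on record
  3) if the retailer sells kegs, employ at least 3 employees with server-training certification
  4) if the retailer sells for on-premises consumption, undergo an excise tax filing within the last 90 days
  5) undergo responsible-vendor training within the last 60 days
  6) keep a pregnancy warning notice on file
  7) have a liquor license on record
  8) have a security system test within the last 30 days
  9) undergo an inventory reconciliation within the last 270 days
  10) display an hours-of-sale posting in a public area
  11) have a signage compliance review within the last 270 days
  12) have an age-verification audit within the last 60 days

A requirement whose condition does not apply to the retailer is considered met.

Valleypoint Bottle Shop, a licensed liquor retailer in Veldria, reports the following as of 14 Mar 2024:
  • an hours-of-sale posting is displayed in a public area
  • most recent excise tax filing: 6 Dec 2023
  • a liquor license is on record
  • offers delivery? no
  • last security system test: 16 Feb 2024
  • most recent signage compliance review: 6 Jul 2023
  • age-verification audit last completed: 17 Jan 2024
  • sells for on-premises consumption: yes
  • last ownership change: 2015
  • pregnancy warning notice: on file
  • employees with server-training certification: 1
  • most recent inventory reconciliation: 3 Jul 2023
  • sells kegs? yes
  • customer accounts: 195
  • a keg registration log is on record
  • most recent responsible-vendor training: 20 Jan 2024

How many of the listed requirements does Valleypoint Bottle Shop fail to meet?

2

1. condition 'offers delivery' does not hold → requirement n/a → met
2. keg registration log present → met
3. condition 'sells kegs' holds; employees with server-training certification 1 < 3 → not met
4. condition 'sells for on-premises consumption' holds; excise tax filing 99 days ago vs limit 90 → not met
5. responsible-vendor training 54 days ago vs limit 60 → met
6. pregnancy warning notice present → met
7. liquor license present → met
8. security system test 27 days ago vs limit 30 → met
9. inventory reconciliation 255 days ago vs limit 270 → met
10. hours-of-sale posting present → met
11. signage compliance review 252 days ago vs limit 270 → met
12. age-verification audit 57 days ago vs limit 60 → met
Not met: 2 of 12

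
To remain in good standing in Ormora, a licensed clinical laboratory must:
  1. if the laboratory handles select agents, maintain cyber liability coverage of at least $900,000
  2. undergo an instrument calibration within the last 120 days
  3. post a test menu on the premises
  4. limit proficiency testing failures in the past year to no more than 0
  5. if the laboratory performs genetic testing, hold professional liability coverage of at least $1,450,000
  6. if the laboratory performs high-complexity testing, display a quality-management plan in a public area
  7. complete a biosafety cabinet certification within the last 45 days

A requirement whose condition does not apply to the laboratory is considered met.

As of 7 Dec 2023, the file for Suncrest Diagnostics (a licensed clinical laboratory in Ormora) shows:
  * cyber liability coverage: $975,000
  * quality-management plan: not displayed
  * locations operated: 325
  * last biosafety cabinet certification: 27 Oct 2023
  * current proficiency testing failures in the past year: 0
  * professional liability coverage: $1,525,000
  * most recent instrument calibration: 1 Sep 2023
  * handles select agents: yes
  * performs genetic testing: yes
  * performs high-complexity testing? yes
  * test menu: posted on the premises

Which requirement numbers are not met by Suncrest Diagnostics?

6

1. condition 'handles select agents' holds; cyber liability coverage $975,000 ≥ $900,000 → met
2. instrument calibration 97 days ago vs limit 120 → met
3. test menu present → met
4. proficiency testing failures in the past year 0 ≤ 0 → met
5. condition 'performs genetic testing' holds; professional liability coverage $1,525,000 ≥ $1,450,000 → met
6. condition 'performs high-complexity testing' holds; quality-management plan absent → not met
7. biosafety cabinet certification 41 days ago vs limit 45 → met
Not met: 6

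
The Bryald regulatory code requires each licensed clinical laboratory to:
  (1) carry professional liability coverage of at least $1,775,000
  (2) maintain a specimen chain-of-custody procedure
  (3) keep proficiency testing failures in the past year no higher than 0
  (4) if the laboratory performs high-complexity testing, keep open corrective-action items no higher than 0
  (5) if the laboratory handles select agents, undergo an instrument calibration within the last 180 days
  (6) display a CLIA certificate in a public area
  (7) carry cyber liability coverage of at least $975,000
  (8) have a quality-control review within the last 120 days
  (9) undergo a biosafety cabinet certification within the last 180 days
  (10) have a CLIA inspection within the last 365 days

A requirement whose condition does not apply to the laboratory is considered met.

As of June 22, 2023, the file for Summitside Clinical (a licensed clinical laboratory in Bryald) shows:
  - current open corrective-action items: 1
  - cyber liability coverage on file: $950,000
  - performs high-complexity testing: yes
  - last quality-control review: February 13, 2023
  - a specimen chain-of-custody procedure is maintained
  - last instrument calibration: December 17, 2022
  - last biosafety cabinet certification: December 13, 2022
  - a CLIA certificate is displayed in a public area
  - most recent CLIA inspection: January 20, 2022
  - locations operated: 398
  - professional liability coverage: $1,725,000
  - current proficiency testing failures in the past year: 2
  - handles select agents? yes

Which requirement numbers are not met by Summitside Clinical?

1. professional liability coverage $1,725,000 < $1,775,000 → not met
2. specimen chain-of-custody procedure present → met
3. proficiency testing failures in the past year 2 > 0 → not met
4. condition 'performs high-complexity testing' holds; open corrective-action items 1 > 0 → not met
5. condition 'handles select agents' holds; instrument calibration 187 days ago vs limit 180 → not met
6. CLIA certificate present → met
7. cyber liability coverage $950,000 < $975,000 → not met
8. quality-control review 129 days ago vs limit 120 → not met
9. biosafety cabinet certification 191 days ago vs limit 180 → not met
10. CLIA inspection 518 days ago vs limit 365 → not met
Not met: 1, 3, 4, 5, 7, 8, 9, 10

1, 3, 4, 5, 7, 8, 9, 10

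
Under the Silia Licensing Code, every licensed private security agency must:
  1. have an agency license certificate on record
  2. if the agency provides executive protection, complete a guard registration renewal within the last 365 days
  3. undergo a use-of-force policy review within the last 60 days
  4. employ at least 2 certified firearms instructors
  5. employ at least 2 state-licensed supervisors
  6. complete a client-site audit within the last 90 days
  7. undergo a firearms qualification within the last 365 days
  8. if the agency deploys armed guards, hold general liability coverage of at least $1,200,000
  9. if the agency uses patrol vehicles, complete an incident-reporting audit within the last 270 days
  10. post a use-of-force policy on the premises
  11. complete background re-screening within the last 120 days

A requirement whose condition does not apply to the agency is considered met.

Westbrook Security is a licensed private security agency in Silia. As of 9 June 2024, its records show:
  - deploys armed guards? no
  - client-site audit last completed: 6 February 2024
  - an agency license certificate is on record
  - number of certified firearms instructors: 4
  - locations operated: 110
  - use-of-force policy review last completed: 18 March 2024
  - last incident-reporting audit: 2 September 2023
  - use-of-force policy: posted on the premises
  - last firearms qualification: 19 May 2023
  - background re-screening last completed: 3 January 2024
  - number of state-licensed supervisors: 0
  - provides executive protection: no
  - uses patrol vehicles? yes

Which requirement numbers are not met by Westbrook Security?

1. agency license certificate present → met
2. condition 'provides executive protection' does not hold → requirement n/a → met
3. use-of-force policy review 83 days ago vs limit 60 → not met
4. certified firearms instructors 4 ≥ 2 → met
5. state-licensed supervisors 0 < 2 → not met
6. client-site audit 124 days ago vs limit 90 → not met
7. firearms qualification 387 days ago vs limit 365 → not met
8. condition 'deploys armed guards' does not hold → requirement n/a → met
9. condition 'uses patrol vehicles' holds; incident-reporting audit 281 days ago vs limit 270 → not met
10. use-of-force policy present → met
11. background re-screening 158 days ago vs limit 120 → not met
Not met: 3, 5, 6, 7, 9, 11

3, 5, 6, 7, 9, 11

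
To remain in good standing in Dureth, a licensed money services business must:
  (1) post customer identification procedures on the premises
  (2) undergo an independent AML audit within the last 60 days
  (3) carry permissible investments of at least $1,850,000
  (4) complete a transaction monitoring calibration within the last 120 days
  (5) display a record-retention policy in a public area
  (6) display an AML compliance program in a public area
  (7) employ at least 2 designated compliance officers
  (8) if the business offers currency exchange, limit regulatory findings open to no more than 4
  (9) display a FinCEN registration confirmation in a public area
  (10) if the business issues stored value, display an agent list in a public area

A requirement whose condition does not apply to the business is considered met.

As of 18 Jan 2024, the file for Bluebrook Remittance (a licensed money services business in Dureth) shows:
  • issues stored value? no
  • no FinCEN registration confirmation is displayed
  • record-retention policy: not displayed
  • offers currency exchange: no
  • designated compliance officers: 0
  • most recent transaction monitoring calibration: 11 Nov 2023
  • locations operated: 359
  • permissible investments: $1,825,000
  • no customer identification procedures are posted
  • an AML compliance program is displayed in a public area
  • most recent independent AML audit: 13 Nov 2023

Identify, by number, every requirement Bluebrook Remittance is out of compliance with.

1. customer identification procedures absent → not met
2. independent AML audit 66 days ago vs limit 60 → not met
3. permissible investments $1,825,000 < $1,850,000 → not met
4. transaction monitoring calibration 68 days ago vs limit 120 → met
5. record-retention policy absent → not met
6. AML compliance program present → met
7. designated compliance officers 0 < 2 → not met
8. condition 'offers currency exchange' does not hold → requirement n/a → met
9. FinCEN registration confirmation absent → not met
10. condition 'issues stored value' does not hold → requirement n/a → met
Not met: 1, 2, 3, 5, 7, 9

1, 2, 3, 5, 7, 9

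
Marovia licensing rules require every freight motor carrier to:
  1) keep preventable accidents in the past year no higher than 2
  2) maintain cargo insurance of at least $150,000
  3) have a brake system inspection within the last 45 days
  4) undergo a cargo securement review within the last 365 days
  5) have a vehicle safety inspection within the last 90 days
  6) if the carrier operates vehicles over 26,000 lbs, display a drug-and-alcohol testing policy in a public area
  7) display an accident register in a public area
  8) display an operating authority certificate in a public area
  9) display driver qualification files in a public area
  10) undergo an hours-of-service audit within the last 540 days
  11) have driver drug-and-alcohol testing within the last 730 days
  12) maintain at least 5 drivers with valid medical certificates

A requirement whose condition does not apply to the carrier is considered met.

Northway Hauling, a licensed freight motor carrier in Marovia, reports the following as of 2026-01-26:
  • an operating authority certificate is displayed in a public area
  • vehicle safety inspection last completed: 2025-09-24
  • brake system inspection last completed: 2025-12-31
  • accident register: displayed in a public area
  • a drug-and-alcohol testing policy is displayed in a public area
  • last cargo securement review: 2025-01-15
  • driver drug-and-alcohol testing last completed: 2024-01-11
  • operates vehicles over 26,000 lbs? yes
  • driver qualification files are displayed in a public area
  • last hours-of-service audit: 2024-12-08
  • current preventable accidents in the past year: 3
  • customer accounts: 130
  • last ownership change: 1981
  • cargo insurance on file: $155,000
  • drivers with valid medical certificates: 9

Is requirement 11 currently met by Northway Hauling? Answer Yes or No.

11. driver drug-and-alcohol testing 746 days ago vs limit 730 → not met

No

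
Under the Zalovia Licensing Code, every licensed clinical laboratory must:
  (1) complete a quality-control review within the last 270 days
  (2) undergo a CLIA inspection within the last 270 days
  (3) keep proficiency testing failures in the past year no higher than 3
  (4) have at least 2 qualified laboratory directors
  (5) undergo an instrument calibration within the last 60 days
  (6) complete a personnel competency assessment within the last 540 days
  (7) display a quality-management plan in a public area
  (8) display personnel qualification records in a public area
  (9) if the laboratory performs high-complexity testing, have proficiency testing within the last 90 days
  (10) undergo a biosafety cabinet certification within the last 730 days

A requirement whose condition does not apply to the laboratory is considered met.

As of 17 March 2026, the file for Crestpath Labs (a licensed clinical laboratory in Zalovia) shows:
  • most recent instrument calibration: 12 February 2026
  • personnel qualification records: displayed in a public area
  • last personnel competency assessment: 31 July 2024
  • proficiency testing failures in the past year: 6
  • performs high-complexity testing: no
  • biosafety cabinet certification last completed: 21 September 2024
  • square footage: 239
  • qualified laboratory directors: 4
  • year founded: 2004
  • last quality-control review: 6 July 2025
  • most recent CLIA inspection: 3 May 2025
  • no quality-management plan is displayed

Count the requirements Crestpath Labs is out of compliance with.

1. quality-control review 254 days ago vs limit 270 → met
2. CLIA inspection 318 days ago vs limit 270 → not met
3. proficiency testing failures in the past year 6 > 3 → not met
4. qualified laboratory directors 4 ≥ 2 → met
5. instrument calibration 33 days ago vs limit 60 → met
6. personnel competency assessment 594 days ago vs limit 540 → not met
7. quality-management plan absent → not met
8. personnel qualification records present → met
9. condition 'performs high-complexity testing' does not hold → requirement n/a → met
10. biosafety cabinet certification 542 days ago vs limit 730 → met
Not met: 4 of 10

4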